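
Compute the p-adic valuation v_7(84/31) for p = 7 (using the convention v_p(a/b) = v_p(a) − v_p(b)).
v_7(84/31) = 1

Factor powers of 7 from the numerator and denominator of the reduced fraction: 84 = 7^1 · 12 and 31 = 7^0 · 31. Apply v_p(a/b) = v_p(a) − v_p(b): v_7(84/31) = 1 − 0 = 1.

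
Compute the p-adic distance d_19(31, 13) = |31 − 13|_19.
d_19(31, 13) = 1

Step 1 — x − y = 31 − 13 = 18. Step 2 — v_19(18) = 0 (factor: 18 = (19^0 · 18); the sign does not affect v_p). Step 3 — |x − y|_19 = 19^{0} = 1.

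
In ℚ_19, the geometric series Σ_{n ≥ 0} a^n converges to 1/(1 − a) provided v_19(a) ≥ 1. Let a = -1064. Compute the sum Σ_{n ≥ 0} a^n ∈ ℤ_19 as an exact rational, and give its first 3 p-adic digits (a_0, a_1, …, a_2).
Σ a^n = 1/(1 − a) = 1/1065;  first 3 digits = (1, 1, 17)

v_19(a) = 1 ≥ 1, so the series converges in ℤ_19 to 1/(1 − a) = 1/(1 − (-1064)) = 1/1065. Expand this rational in ℤ_19: compute digits iteratively via d_i = x_i mod 19, x_{i+1} = (x_i − d_i)/19. The first 3 digits are (1, 1, 17).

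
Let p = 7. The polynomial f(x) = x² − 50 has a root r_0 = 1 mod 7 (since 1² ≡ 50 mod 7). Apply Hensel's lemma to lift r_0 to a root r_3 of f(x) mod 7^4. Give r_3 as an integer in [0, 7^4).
r_3 = 1226 (mod 2401)

Hensel's recurrence: r_{i+1} = r_i − f(r_i)·(f′(r_i))^{-1} mod 7^{i+2}, with f′(x) = 2x. Iterate:
  r_0 = 1 (mod 7)
  r_1 = 1 (mod 49)
  r_2 = 197 (mod 343)
  r_3 = 1226 (mod 2401)
Final: r_3 = 1226, and one checks f(r_3) ≡ 0 mod 7^4.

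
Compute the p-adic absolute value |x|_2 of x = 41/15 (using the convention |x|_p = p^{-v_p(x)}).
|41/15|_2 = 1

Step 1 — compute v_2(x) by factoring powers of 2 out of the numerator and denominator: v_2(41/15) = 0. Step 2 — apply |x|_p = p^{-v_p(x)} = 2^{0} = 1.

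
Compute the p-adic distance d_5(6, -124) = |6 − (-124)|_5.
d_5(6, -124) = 1/5

Step 1 — x − y = 6 − (-124) = 130. Step 2 — v_5(130) = 1 (factor: 130 = (5^1 · 26); the sign does not affect v_p). Step 3 — |x − y|_5 = 5^{-1} = 1/5.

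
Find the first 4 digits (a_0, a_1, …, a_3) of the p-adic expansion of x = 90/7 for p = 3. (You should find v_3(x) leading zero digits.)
(a_0, …, a_3) = (0, 0, 1, 1)

v_3(90/7) = 2, so a_0 = ... = a_1 = 0. Factor out: x = 3^2 · u with u = 10/7 a unit in ℤ_3. Expand u iteratively via a_{v+i} = u_i mod 3, u_{i+1} = (u_i − a_{v+i})/3:
  u_0 = 10/7;  a_2 = 1;  u_1 = (u_0 − 1)/3 = 1/7
  u_1 = 1/7;  a_3 = 1;  u_2 = (u_1 − 1)/3 = -2/7
Digits: (0, 0, 1, 1).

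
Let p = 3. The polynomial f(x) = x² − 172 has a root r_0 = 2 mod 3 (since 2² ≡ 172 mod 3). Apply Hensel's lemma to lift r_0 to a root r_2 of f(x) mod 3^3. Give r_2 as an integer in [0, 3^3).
r_2 = 8 (mod 27)

Hensel's recurrence: r_{i+1} = r_i − f(r_i)·(f′(r_i))^{-1} mod 3^{i+2}, with f′(x) = 2x. Iterate:
  r_0 = 2 (mod 3)
  r_1 = 8 (mod 9)
  r_2 = 8 (mod 27)
Final: r_2 = 8, and one checks f(r_2) ≡ 0 mod 3^3.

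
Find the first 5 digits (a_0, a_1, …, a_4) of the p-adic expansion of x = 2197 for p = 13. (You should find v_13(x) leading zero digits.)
(a_0, …, a_4) = (0, 0, 0, 1, 0)

v_13(2197) = 3, so a_0 = ... = a_2 = 0. Factor out: x = 13^3 · u with u = 1 a unit in ℤ_13. Expand u iteratively via a_{v+i} = u_i mod 13, u_{i+1} = (u_i − a_{v+i})/13:
  u_0 = 1;  a_3 = 1;  u_1 = (u_0 − 1)/13 = 0
  u_1 = 0;  a_4 = 0;  u_2 = (u_1 − 0)/13 = 0
Digits: (0, 0, 0, 1, 0).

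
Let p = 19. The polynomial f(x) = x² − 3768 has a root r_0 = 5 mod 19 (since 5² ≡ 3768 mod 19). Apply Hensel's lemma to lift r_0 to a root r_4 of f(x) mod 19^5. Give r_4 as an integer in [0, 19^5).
r_4 = 251888 (mod 2476099)

Hensel's recurrence: r_{i+1} = r_i − f(r_i)·(f′(r_i))^{-1} mod 19^{i+2}, with f′(x) = 2x. Iterate:
  r_0 = 5 (mod 19)
  r_1 = 271 (mod 361)
  r_2 = 4964 (mod 6859)
  r_3 = 121567 (mod 130321)
  r_4 = 251888 (mod 2476099)
Final: r_4 = 251888, and one checks f(r_4) ≡ 0 mod 19^5.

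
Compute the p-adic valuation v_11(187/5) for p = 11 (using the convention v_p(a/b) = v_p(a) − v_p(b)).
v_11(187/5) = 1

Factor powers of 11 from the numerator and denominator of the reduced fraction: 187 = 11^1 · 17 and 5 = 11^0 · 5. Apply v_p(a/b) = v_p(a) − v_p(b): v_11(187/5) = 1 − 0 = 1.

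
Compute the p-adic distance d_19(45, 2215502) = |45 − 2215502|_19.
d_19(45, 2215502) = 1/130321

Step 1 — x − y = 45 − 2215502 = -2215457. Step 2 — v_19(-2215457) = 4 (factor: -2215457 = −(19^4 · 17); the sign does not affect v_p). Step 3 — |x − y|_19 = 19^{-4} = 1/130321.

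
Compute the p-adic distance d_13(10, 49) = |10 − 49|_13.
d_13(10, 49) = 1/13

Step 1 — x − y = 10 − 49 = -39. Step 2 — v_13(-39) = 1 (factor: -39 = −(13^1 · 3); the sign does not affect v_p). Step 3 — |x − y|_13 = 13^{-1} = 1/13.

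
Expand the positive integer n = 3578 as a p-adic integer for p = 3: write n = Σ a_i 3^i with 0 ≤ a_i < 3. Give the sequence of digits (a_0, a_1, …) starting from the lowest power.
(a_0, a_1, …) = (2, 1, 1, 0, 2, 2, 1, 1)

Repeated division by 3 gives the digits low-to-high: 3578 = 2 + 1·3^1 + 1·3^2 + 2·3^4 + 2·3^5 + 1·3^6 + 1·3^7. Digit sequence: (2, 1, 1, 0, 2, 2, 1, 1).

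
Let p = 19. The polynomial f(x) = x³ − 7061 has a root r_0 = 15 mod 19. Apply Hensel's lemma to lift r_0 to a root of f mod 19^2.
r_1 = 167 (mod 361)

Hensel: r_{i+1} = r_i − f(r_i)/f′(r_i) mod 19^{i+2}, where f′(x) = 3x². Iterate:
  r_0 = 15 (mod 19)
  r_1 = 167 (mod 361)
Final: r = 167 with f(r) ≡ 0 mod 19^2.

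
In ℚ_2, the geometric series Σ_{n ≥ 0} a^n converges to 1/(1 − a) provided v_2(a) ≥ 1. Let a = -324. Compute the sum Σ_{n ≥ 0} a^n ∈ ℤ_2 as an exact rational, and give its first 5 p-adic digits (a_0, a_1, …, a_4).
Σ a^n = 1/(1 − a) = 1/325;  first 5 digits = (1, 0, 1, 1, 0)

v_2(a) = 2 ≥ 1, so the series converges in ℤ_2 to 1/(1 − a) = 1/(1 − (-324)) = 1/325. Expand this rational in ℤ_2: compute digits iteratively via d_i = x_i mod 2, x_{i+1} = (x_i − d_i)/2. The first 5 digits are (1, 0, 1, 1, 0).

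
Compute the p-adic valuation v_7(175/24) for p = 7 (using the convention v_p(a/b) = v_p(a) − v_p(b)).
v_7(175/24) = 1

Factor powers of 7 from the numerator and denominator of the reduced fraction: 175 = 7^1 · 25 and 24 = 7^0 · 24. Apply v_p(a/b) = v_p(a) − v_p(b): v_7(175/24) = 1 − 0 = 1.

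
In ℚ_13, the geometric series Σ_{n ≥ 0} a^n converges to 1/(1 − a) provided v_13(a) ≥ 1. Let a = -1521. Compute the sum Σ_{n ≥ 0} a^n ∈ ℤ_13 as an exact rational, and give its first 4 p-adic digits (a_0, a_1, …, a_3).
Σ a^n = 1/(1 − a) = 1/1522;  first 4 digits = (1, 0, 4, 12)

v_13(a) = 2 ≥ 1, so the series converges in ℤ_13 to 1/(1 − a) = 1/(1 − (-1521)) = 1/1522. Expand this rational in ℤ_13: compute digits iteratively via d_i = x_i mod 13, x_{i+1} = (x_i − d_i)/13. The first 4 digits are (1, 0, 4, 12).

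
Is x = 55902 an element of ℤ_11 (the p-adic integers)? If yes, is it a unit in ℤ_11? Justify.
x ∈ ℤ_11 but not a unit; v_11(x) = 3 > 0

ℤ_11 = {x ∈ ℚ_11 : v_11(x) ≥ 0} and ℤ_11^× = {x ∈ ℤ_11 : v_11(x) = 0}. Here v_11(55902) = v_11(num) − v_11(den) = 3; compare against these criteria.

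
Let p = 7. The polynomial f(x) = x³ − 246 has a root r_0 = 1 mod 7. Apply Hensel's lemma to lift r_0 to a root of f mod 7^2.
r_1 = 1 (mod 49)

Hensel: r_{i+1} = r_i − f(r_i)/f′(r_i) mod 7^{i+2}, where f′(x) = 3x². Iterate:
  r_0 = 1 (mod 7)
  r_1 = 1 (mod 49)
Final: r = 1 with f(r) ≡ 0 mod 7^2.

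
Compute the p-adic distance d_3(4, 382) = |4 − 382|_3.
d_3(4, 382) = 1/27

Step 1 — x − y = 4 − 382 = -378. Step 2 — v_3(-378) = 3 (factor: -378 = −(3^3 · 14); the sign does not affect v_p). Step 3 — |x − y|_3 = 3^{-3} = 1/27.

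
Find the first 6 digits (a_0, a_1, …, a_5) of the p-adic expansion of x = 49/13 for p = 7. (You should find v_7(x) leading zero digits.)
(a_0, …, a_5) = (0, 0, 6, 4, 2, 5)

v_7(49/13) = 2, so a_0 = ... = a_1 = 0. Factor out: x = 7^2 · u with u = 1/13 a unit in ℤ_7. Expand u iteratively via a_{v+i} = u_i mod 7, u_{i+1} = (u_i − a_{v+i})/7:
  u_0 = 1/13;  a_2 = 6;  u_1 = (u_0 − 6)/7 = -11/13
  u_1 = -11/13;  a_3 = 4;  u_2 = (u_1 − 4)/7 = -9/13
  u_2 = -9/13;  a_4 = 2;  u_3 = (u_2 − 2)/7 = -5/13
  u_3 = -5/13;  a_5 = 5;  u_4 = (u_3 − 5)/7 = -10/13
Digits: (0, 0, 6, 4, 2, 5).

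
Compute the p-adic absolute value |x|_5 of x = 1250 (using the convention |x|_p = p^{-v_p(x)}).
|1250|_5 = 1/625

Step 1 — compute v_5(x) by factoring powers of 5 out of the numerator and denominator: v_5(1250) = 4. Step 2 — apply |x|_p = p^{-v_p(x)} = 5^{-4} = 1/625.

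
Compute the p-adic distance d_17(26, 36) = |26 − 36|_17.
d_17(26, 36) = 1

Step 1 — x − y = 26 − 36 = -10. Step 2 — v_17(-10) = 0 (factor: -10 = −(17^0 · 10); the sign does not affect v_p). Step 3 — |x − y|_17 = 17^{0} = 1.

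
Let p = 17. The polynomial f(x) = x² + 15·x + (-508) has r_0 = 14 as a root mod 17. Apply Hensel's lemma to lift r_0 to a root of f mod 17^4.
r_3 = 61775 (mod 83521)

Hensel: r_{i+1} = r_i − f(r_i)·(f′(r_i))^{-1} mod 17^{i+2}, f′(x) = 2x + 15. Iterate:
  r_0 = 14 (mod 17)
  r_1 = 218 (mod 289)
  r_2 = 2819 (mod 4913)
  r_3 = 61775 (mod 83521)
Final: r = 61775 satisfies f(r) ≡ 0 mod 17^4.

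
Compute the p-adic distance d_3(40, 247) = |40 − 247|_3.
d_3(40, 247) = 1/9

Step 1 — x − y = 40 − 247 = -207. Step 2 — v_3(-207) = 2 (factor: -207 = −(3^2 · 23); the sign does not affect v_p). Step 3 — |x − y|_3 = 3^{-2} = 1/9.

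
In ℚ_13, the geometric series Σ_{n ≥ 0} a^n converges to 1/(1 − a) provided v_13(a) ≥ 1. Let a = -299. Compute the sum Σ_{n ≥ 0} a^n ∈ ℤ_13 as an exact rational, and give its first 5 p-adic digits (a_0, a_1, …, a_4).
Σ a^n = 1/(1 − a) = 1/300;  first 5 digits = (1, 3, 7, 2, 6)

v_13(a) = 1 ≥ 1, so the series converges in ℤ_13 to 1/(1 − a) = 1/(1 − (-299)) = 1/300. Expand this rational in ℤ_13: compute digits iteratively via d_i = x_i mod 13, x_{i+1} = (x_i − d_i)/13. The first 5 digits are (1, 3, 7, 2, 6).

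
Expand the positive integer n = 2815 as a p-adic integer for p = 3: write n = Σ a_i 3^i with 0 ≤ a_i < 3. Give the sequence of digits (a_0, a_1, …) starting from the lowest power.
(a_0, a_1, …) = (1, 2, 0, 2, 1, 2, 0, 1)

Repeated division by 3 gives the digits low-to-high: 2815 = 1 + 2·3^1 + 2·3^3 + 1·3^4 + 2·3^5 + 1·3^7. Digit sequence: (1, 2, 0, 2, 1, 2, 0, 1).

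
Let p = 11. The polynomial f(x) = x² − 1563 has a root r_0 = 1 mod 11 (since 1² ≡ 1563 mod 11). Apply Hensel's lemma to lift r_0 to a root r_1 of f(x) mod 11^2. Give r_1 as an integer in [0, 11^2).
r_1 = 56 (mod 121)

Hensel's recurrence: r_{i+1} = r_i − f(r_i)·(f′(r_i))^{-1} mod 11^{i+2}, with f′(x) = 2x. Iterate:
  r_0 = 1 (mod 11)
  r_1 = 56 (mod 121)
Final: r_1 = 56, and one checks f(r_1) ≡ 0 mod 11^2.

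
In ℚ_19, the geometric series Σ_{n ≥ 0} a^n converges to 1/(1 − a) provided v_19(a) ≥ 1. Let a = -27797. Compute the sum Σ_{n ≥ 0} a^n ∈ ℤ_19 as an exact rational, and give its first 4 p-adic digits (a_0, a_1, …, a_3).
Σ a^n = 1/(1 − a) = 1/27798;  first 4 digits = (1, 0, 18, 14)

v_19(a) = 2 ≥ 1, so the series converges in ℤ_19 to 1/(1 − a) = 1/(1 − (-27797)) = 1/27798. Expand this rational in ℤ_19: compute digits iteratively via d_i = x_i mod 19, x_{i+1} = (x_i − d_i)/19. The first 4 digits are (1, 0, 18, 14).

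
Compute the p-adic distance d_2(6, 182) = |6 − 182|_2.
d_2(6, 182) = 1/16

Step 1 — x − y = 6 − 182 = -176. Step 2 — v_2(-176) = 4 (factor: -176 = −(2^4 · 11); the sign does not affect v_p). Step 3 — |x − y|_2 = 2^{-4} = 1/16.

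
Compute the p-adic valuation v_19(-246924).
v_19(-246924) = 3

v_19(n) is the largest exponent k such that 19^k divides n. Factor out: -246924 = -19^3 · 36. (Sign doesn't affect v_p.) So v_19(-246924) = 3.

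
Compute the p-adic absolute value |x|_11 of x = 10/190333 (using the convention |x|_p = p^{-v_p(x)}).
|10/190333|_11 = 14641

Step 1 — compute v_11(x) by factoring powers of 11 out of the numerator and denominator: v_11(10/190333) = -4. Step 2 — apply |x|_p = p^{-v_p(x)} = 11^{4} = 14641.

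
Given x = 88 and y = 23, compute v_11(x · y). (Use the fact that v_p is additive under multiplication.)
v_11(2024) = 1

v_p(x) = 1 (factor: 88 = 11^1 · 8); v_p(y) = 0 (factor: 23 = 11^0 · 23). Additivity: v_p(xy) = v_p(x) + v_p(y) = 1 + 0 = 1. (Direct check: xy = 2024 = 11^1 · (184).)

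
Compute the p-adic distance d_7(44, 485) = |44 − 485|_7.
d_7(44, 485) = 1/49

Step 1 — x − y = 44 − 485 = -441. Step 2 — v_7(-441) = 2 (factor: -441 = −(7^2 · 9); the sign does not affect v_p). Step 3 — |x − y|_7 = 7^{-2} = 1/49.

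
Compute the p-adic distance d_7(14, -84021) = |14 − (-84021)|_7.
d_7(14, -84021) = 1/16807

Step 1 — x − y = 14 − (-84021) = 84035. Step 2 — v_7(84035) = 5 (factor: 84035 = (7^5 · 5); the sign does not affect v_p). Step 3 — |x − y|_7 = 7^{-5} = 1/16807.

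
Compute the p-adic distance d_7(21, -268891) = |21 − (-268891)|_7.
d_7(21, -268891) = 1/16807

Step 1 — x − y = 21 − (-268891) = 268912. Step 2 — v_7(268912) = 5 (factor: 268912 = (7^5 · 16); the sign does not affect v_p). Step 3 — |x − y|_7 = 7^{-5} = 1/16807.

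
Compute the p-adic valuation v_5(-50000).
v_5(-50000) = 5

v_5(n) is the largest exponent k such that 5^k divides n. Factor out: -50000 = -5^5 · 16. (Sign doesn't affect v_p.) So v_5(-50000) = 5.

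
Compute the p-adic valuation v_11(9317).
v_11(9317) = 3

v_11(n) is the largest exponent k such that 11^k divides n. Factor out: 9317 = 11^3 · 7. (Sign doesn't affect v_p.) So v_11(9317) = 3.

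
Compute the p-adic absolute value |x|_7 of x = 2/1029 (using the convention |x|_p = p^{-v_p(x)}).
|2/1029|_7 = 343

Step 1 — compute v_7(x) by factoring powers of 7 out of the numerator and denominator: v_7(2/1029) = -3. Step 2 — apply |x|_p = p^{-v_p(x)} = 7^{3} = 343.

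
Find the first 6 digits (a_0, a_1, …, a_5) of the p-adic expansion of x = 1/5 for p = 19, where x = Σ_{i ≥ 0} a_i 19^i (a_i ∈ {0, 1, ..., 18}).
(a_0, …, a_5) = (4, 15, 3, 15, 3, 15)

v_19(1/5) = 0 (numerator and denominator both coprime to 19), so x ∈ ℤ_19^×. Compute digits iteratively via a_i = x_i mod 19, x_{i+1} = (x_i − a_i)/19, with x_0 = x:
  x_0 = 1/5;  a_0 = 4;  x_1 = (x_0 − 4)/19 = -1/5
  x_1 = -1/5;  a_1 = 15;  x_2 = (x_1 − 15)/19 = -4/5
  x_2 = -4/5;  a_2 = 3;  x_3 = (x_2 − 3)/19 = -1/5
  x_3 = -1/5;  a_3 = 15;  x_4 = (x_3 − 15)/19 = -4/5
  x_4 = -4/5;  a_4 = 3;  x_5 = (x_4 − 3)/19 = -1/5
  x_5 = -1/5;  a_5 = 15;  x_6 = (x_5 − 15)/19 = -4/5
Digits: (4, 15, 3, 15, 3, 15).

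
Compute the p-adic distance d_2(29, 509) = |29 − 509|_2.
d_2(29, 509) = 1/32

Step 1 — x − y = 29 − 509 = -480. Step 2 — v_2(-480) = 5 (factor: -480 = −(2^5 · 15); the sign does not affect v_p). Step 3 — |x − y|_2 = 2^{-5} = 1/32.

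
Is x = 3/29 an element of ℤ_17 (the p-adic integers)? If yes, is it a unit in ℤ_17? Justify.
x ∈ ℤ_17^× (unit); v_17(x) = 0

ℤ_17 = {x ∈ ℚ_17 : v_17(x) ≥ 0} and ℤ_17^× = {x ∈ ℤ_17 : v_17(x) = 0}. Here v_17(3/29) = v_17(num) − v_17(den) = 0; compare against these criteria.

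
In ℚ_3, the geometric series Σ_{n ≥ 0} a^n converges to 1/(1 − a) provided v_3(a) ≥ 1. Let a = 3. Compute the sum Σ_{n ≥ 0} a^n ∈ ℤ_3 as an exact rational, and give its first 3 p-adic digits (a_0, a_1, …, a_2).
Σ a^n = 1/(1 − a) = -1/2;  first 3 digits = (1, 1, 1)

v_3(a) = 1 ≥ 1, so the series converges in ℤ_3 to 1/(1 − a) = 1/(1 − 3) = -1/2. Expand this rational in ℤ_3: compute digits iteratively via d_i = x_i mod 3, x_{i+1} = (x_i − d_i)/3. The first 3 digits are (1, 1, 1).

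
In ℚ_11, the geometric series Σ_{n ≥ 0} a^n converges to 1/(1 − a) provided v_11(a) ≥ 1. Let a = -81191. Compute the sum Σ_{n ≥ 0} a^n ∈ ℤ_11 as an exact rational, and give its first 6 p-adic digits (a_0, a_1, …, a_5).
Σ a^n = 1/(1 − a) = 1/81192;  first 6 digits = (1, 0, 0, 5, 5, 10)

v_11(a) = 3 ≥ 1, so the series converges in ℤ_11 to 1/(1 − a) = 1/(1 − (-81191)) = 1/81192. Expand this rational in ℤ_11: compute digits iteratively via d_i = x_i mod 11, x_{i+1} = (x_i − d_i)/11. The first 6 digits are (1, 0, 0, 5, 5, 10).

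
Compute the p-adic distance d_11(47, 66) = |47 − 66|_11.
d_11(47, 66) = 1

Step 1 — x − y = 47 − 66 = -19. Step 2 — v_11(-19) = 0 (factor: -19 = −(11^0 · 19); the sign does not affect v_p). Step 3 — |x − y|_11 = 11^{0} = 1.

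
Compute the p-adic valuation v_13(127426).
v_13(127426) = 3

v_13(n) is the largest exponent k such that 13^k divides n. Factor out: 127426 = 13^3 · 58. (Sign doesn't affect v_p.) So v_13(127426) = 3.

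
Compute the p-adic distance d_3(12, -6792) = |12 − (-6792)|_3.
d_3(12, -6792) = 1/243

Step 1 — x − y = 12 − (-6792) = 6804. Step 2 — v_3(6804) = 5 (factor: 6804 = (3^5 · 28); the sign does not affect v_p). Step 3 — |x − y|_3 = 3^{-5} = 1/243.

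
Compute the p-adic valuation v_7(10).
v_7(10) = 0

v_7(n) is the largest exponent k such that 7^k divides n. Factor out: 10 = 7^0 · 10. (Sign doesn't affect v_p.) So v_7(10) = 0.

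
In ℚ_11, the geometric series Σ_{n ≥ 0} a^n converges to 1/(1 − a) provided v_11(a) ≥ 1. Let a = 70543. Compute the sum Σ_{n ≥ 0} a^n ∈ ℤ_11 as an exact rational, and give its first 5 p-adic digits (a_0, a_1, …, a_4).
Σ a^n = 1/(1 − a) = -1/70542;  first 5 digits = (1, 0, 0, 9, 4)

v_11(a) = 3 ≥ 1, so the series converges in ℤ_11 to 1/(1 − a) = 1/(1 − 70543) = -1/70542. Expand this rational in ℤ_11: compute digits iteratively via d_i = x_i mod 11, x_{i+1} = (x_i − d_i)/11. The first 5 digits are (1, 0, 0, 9, 4).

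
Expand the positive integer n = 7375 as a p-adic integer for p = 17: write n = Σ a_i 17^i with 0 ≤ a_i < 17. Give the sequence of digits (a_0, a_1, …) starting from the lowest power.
(a_0, a_1, …) = (14, 8, 8, 1)

Repeated division by 17 gives the digits low-to-high: 7375 = 14 + 8·17^1 + 8·17^2 + 1·17^3. Digit sequence: (14, 8, 8, 1).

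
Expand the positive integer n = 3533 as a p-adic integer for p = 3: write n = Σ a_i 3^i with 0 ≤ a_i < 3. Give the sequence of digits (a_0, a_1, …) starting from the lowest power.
(a_0, a_1, …) = (2, 1, 2, 1, 1, 2, 1, 1)

Repeated division by 3 gives the digits low-to-high: 3533 = 2 + 1·3^1 + 2·3^2 + 1·3^3 + 1·3^4 + 2·3^5 + 1·3^6 + 1·3^7. Digit sequence: (2, 1, 2, 1, 1, 2, 1, 1).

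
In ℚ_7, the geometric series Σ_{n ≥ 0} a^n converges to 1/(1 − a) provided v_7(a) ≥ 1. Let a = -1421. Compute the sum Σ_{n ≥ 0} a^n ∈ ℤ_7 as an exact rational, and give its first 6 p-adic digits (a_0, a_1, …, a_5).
Σ a^n = 1/(1 − a) = 1/1422;  first 6 digits = (1, 0, 6, 2, 0, 1)

v_7(a) = 2 ≥ 1, so the series converges in ℤ_7 to 1/(1 − a) = 1/(1 − (-1421)) = 1/1422. Expand this rational in ℤ_7: compute digits iteratively via d_i = x_i mod 7, x_{i+1} = (x_i − d_i)/7. The first 6 digits are (1, 0, 6, 2, 0, 1).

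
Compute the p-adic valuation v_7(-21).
v_7(-21) = 1

v_7(n) is the largest exponent k such that 7^k divides n. Factor out: -21 = -7^1 · 3. (Sign doesn't affect v_p.) So v_7(-21) = 1.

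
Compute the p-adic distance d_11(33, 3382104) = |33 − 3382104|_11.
d_11(33, 3382104) = 1/161051

Step 1 — x − y = 33 − 3382104 = -3382071. Step 2 — v_11(-3382071) = 5 (factor: -3382071 = −(11^5 · 21); the sign does not affect v_p). Step 3 — |x − y|_11 = 11^{-5} = 1/161051.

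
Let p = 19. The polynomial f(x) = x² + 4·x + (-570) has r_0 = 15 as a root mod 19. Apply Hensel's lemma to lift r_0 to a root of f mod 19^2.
r_1 = 34 (mod 361)

Hensel: r_{i+1} = r_i − f(r_i)·(f′(r_i))^{-1} mod 19^{i+2}, f′(x) = 2x + 4. Iterate:
  r_0 = 15 (mod 19)
  r_1 = 34 (mod 361)
Final: r = 34 satisfies f(r) ≡ 0 mod 19^2.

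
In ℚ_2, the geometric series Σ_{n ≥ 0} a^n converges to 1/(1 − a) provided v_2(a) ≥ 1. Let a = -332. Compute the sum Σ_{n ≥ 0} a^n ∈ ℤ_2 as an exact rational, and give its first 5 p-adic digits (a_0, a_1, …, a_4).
Σ a^n = 1/(1 − a) = 1/333;  first 5 digits = (1, 0, 1, 0, 0)

v_2(a) = 2 ≥ 1, so the series converges in ℤ_2 to 1/(1 − a) = 1/(1 − (-332)) = 1/333. Expand this rational in ℤ_2: compute digits iteratively via d_i = x_i mod 2, x_{i+1} = (x_i − d_i)/2. The first 5 digits are (1, 0, 1, 0, 0).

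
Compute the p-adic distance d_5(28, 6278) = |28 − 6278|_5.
d_5(28, 6278) = 1/3125

Step 1 — x − y = 28 − 6278 = -6250. Step 2 — v_5(-6250) = 5 (factor: -6250 = −(5^5 · 2); the sign does not affect v_p). Step 3 — |x − y|_5 = 5^{-5} = 1/3125.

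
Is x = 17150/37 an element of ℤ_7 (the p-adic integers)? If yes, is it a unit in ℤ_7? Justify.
x ∈ ℤ_7 but not a unit; v_7(x) = 3 > 0

ℤ_7 = {x ∈ ℚ_7 : v_7(x) ≥ 0} and ℤ_7^× = {x ∈ ℤ_7 : v_7(x) = 0}. Here v_7(17150/37) = v_7(num) − v_7(den) = 3; compare against these criteria.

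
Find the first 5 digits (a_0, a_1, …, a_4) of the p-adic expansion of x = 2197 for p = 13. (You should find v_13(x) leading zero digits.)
(a_0, …, a_4) = (0, 0, 0, 1, 0)

v_13(2197) = 3, so a_0 = ... = a_2 = 0. Factor out: x = 13^3 · u with u = 1 a unit in ℤ_13. Expand u iteratively via a_{v+i} = u_i mod 13, u_{i+1} = (u_i − a_{v+i})/13:
  u_0 = 1;  a_3 = 1;  u_1 = (u_0 − 1)/13 = 0
  u_1 = 0;  a_4 = 0;  u_2 = (u_1 − 0)/13 = 0
Digits: (0, 0, 0, 1, 0).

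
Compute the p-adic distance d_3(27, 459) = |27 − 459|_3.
d_3(27, 459) = 1/27

Step 1 — x − y = 27 − 459 = -432. Step 2 — v_3(-432) = 3 (factor: -432 = −(3^3 · 16); the sign does not affect v_p). Step 3 — |x − y|_3 = 3^{-3} = 1/27.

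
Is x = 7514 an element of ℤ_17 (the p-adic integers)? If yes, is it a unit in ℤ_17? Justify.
x ∈ ℤ_17 but not a unit; v_17(x) = 2 > 0

ℤ_17 = {x ∈ ℚ_17 : v_17(x) ≥ 0} and ℤ_17^× = {x ∈ ℤ_17 : v_17(x) = 0}. Here v_17(7514) = v_17(num) − v_17(den) = 2; compare against these criteria.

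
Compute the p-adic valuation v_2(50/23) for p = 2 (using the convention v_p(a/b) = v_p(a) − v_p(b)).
v_2(50/23) = 1

Factor powers of 2 from the numerator and denominator of the reduced fraction: 50 = 2^1 · 25 and 23 = 2^0 · 23. Apply v_p(a/b) = v_p(a) − v_p(b): v_2(50/23) = 1 − 0 = 1.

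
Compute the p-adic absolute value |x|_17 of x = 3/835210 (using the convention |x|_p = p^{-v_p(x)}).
|3/835210|_17 = 83521

Step 1 — compute v_17(x) by factoring powers of 17 out of the numerator and denominator: v_17(3/835210) = -4. Step 2 — apply |x|_p = p^{-v_p(x)} = 17^{4} = 83521.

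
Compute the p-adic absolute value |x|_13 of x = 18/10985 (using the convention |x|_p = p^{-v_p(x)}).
|18/10985|_13 = 2197

Step 1 — compute v_13(x) by factoring powers of 13 out of the numerator and denominator: v_13(18/10985) = -3. Step 2 — apply |x|_p = p^{-v_p(x)} = 13^{3} = 2197.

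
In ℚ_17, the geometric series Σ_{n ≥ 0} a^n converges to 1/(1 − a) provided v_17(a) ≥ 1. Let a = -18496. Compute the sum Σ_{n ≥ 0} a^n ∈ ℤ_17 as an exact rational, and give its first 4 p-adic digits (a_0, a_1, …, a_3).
Σ a^n = 1/(1 − a) = 1/18497;  first 4 digits = (1, 0, 4, 13)

v_17(a) = 2 ≥ 1, so the series converges in ℤ_17 to 1/(1 − a) = 1/(1 − (-18496)) = 1/18497. Expand this rational in ℤ_17: compute digits iteratively via d_i = x_i mod 17, x_{i+1} = (x_i − d_i)/17. The first 4 digits are (1, 0, 4, 13).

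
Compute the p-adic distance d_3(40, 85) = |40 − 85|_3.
d_3(40, 85) = 1/9

Step 1 — x − y = 40 − 85 = -45. Step 2 — v_3(-45) = 2 (factor: -45 = −(3^2 · 5); the sign does not affect v_p). Step 3 — |x − y|_3 = 3^{-2} = 1/9.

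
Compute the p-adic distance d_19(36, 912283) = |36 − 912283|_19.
d_19(36, 912283) = 1/130321

Step 1 — x − y = 36 − 912283 = -912247. Step 2 — v_19(-912247) = 4 (factor: -912247 = −(19^4 · 7); the sign does not affect v_p). Step 3 — |x − y|_19 = 19^{-4} = 1/130321.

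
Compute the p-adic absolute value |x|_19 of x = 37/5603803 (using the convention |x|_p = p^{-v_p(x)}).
|37/5603803|_19 = 130321

Step 1 — compute v_19(x) by factoring powers of 19 out of the numerator and denominator: v_19(37/5603803) = -4. Step 2 — apply |x|_p = p^{-v_p(x)} = 19^{4} = 130321.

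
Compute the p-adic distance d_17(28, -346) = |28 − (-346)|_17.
d_17(28, -346) = 1/17

Step 1 — x − y = 28 − (-346) = 374. Step 2 — v_17(374) = 1 (factor: 374 = (17^1 · 22); the sign does not affect v_p). Step 3 — |x − y|_17 = 17^{-1} = 1/17.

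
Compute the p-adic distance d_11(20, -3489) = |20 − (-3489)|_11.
d_11(20, -3489) = 1/121

Step 1 — x − y = 20 − (-3489) = 3509. Step 2 — v_11(3509) = 2 (factor: 3509 = (11^2 · 29); the sign does not affect v_p). Step 3 — |x − y|_11 = 11^{-2} = 1/121.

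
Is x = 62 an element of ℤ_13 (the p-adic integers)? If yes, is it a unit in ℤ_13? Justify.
x ∈ ℤ_13^× (unit); v_13(x) = 0

ℤ_13 = {x ∈ ℚ_13 : v_13(x) ≥ 0} and ℤ_13^× = {x ∈ ℤ_13 : v_13(x) = 0}. Here v_13(62) = v_13(num) − v_13(den) = 0; compare against these criteria.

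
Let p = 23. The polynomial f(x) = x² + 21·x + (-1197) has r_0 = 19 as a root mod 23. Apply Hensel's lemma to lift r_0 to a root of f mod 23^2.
r_1 = 134 (mod 529)

Hensel: r_{i+1} = r_i − f(r_i)·(f′(r_i))^{-1} mod 23^{i+2}, f′(x) = 2x + 21. Iterate:
  r_0 = 19 (mod 23)
  r_1 = 134 (mod 529)
Final: r = 134 satisfies f(r) ≡ 0 mod 23^2.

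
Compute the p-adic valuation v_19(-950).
v_19(-950) = 1

v_19(n) is the largest exponent k such that 19^k divides n. Factor out: -950 = -19^1 · 50. (Sign doesn't affect v_p.) So v_19(-950) = 1.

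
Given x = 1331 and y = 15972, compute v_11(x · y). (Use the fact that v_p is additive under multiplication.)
v_11(21258732) = 6

v_p(x) = 3 (factor: 1331 = 11^3 · 1); v_p(y) = 3 (factor: 15972 = 11^3 · 12). Additivity: v_p(xy) = v_p(x) + v_p(y) = 3 + 3 = 6. (Direct check: xy = 21258732 = 11^6 · (12).)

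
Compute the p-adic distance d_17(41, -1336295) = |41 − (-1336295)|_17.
d_17(41, -1336295) = 1/83521

Step 1 — x − y = 41 − (-1336295) = 1336336. Step 2 — v_17(1336336) = 4 (factor: 1336336 = (17^4 · 16); the sign does not affect v_p). Step 3 — |x − y|_17 = 17^{-4} = 1/83521.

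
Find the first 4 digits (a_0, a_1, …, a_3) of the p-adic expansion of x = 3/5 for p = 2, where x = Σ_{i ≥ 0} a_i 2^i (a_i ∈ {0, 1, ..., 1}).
(a_0, …, a_3) = (1, 1, 1, 0)

v_2(3/5) = 0 (numerator and denominator both coprime to 2), so x ∈ ℤ_2^×. Compute digits iteratively via a_i = x_i mod 2, x_{i+1} = (x_i − a_i)/2, with x_0 = x:
  x_0 = 3/5;  a_0 = 1;  x_1 = (x_0 − 1)/2 = -1/5
  x_1 = -1/5;  a_1 = 1;  x_2 = (x_1 − 1)/2 = -3/5
  x_2 = -3/5;  a_2 = 1;  x_3 = (x_2 − 1)/2 = -4/5
  x_3 = -4/5;  a_3 = 0;  x_4 = (x_3 − 0)/2 = -2/5
Digits: (1, 1, 1, 0).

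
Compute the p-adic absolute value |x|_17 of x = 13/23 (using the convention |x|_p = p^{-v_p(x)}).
|13/23|_17 = 1

Step 1 — compute v_17(x) by factoring powers of 17 out of the numerator and denominator: v_17(13/23) = 0. Step 2 — apply |x|_p = p^{-v_p(x)} = 17^{0} = 1.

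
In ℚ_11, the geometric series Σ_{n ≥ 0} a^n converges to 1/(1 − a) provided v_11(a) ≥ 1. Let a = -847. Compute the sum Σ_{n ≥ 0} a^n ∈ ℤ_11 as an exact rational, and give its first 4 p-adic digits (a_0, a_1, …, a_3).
Σ a^n = 1/(1 − a) = 1/848;  first 4 digits = (1, 0, 4, 10)

v_11(a) = 2 ≥ 1, so the series converges in ℤ_11 to 1/(1 − a) = 1/(1 − (-847)) = 1/848. Expand this rational in ℤ_11: compute digits iteratively via d_i = x_i mod 11, x_{i+1} = (x_i − d_i)/11. The first 4 digits are (1, 0, 4, 10).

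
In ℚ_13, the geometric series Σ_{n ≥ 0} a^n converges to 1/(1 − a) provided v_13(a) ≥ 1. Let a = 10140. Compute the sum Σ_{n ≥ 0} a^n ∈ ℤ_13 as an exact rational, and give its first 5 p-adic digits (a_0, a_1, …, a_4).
Σ a^n = 1/(1 − a) = -1/10139;  first 5 digits = (1, 0, 8, 4, 12)

v_13(a) = 2 ≥ 1, so the series converges in ℤ_13 to 1/(1 − a) = 1/(1 − 10140) = -1/10139. Expand this rational in ℤ_13: compute digits iteratively via d_i = x_i mod 13, x_{i+1} = (x_i − d_i)/13. The first 5 digits are (1, 0, 8, 4, 12).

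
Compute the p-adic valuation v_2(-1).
v_2(-1) = 0

v_2(n) is the largest exponent k such that 2^k divides n. Factor out: -1 = -2^0 · 1. (Sign doesn't affect v_p.) So v_2(-1) = 0.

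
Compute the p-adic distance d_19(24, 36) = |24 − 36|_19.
d_19(24, 36) = 1

Step 1 — x − y = 24 − 36 = -12. Step 2 — v_19(-12) = 0 (factor: -12 = −(19^0 · 12); the sign does not affect v_p). Step 3 — |x − y|_19 = 19^{0} = 1.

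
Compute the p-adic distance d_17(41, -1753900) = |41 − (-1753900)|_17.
d_17(41, -1753900) = 1/83521

Step 1 — x − y = 41 − (-1753900) = 1753941. Step 2 — v_17(1753941) = 4 (factor: 1753941 = (17^4 · 21); the sign does not affect v_p). Step 3 — |x − y|_17 = 17^{-4} = 1/83521.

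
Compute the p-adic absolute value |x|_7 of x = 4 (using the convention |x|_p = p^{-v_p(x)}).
|4|_7 = 1

Step 1 — compute v_7(x) by factoring powers of 7 out of the numerator and denominator: v_7(4) = 0. Step 2 — apply |x|_p = p^{-v_p(x)} = 7^{0} = 1.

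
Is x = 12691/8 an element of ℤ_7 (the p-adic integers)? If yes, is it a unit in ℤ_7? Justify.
x ∈ ℤ_7 but not a unit; v_7(x) = 3 > 0

ℤ_7 = {x ∈ ℚ_7 : v_7(x) ≥ 0} and ℤ_7^× = {x ∈ ℤ_7 : v_7(x) = 0}. Here v_7(12691/8) = v_7(num) − v_7(den) = 3; compare against these criteria.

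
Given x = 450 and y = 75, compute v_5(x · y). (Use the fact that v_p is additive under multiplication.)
v_5(33750) = 4

v_p(x) = 2 (factor: 450 = 5^2 · 18); v_p(y) = 2 (factor: 75 = 5^2 · 3). Additivity: v_p(xy) = v_p(x) + v_p(y) = 2 + 2 = 4. (Direct check: xy = 33750 = 5^4 · (54).)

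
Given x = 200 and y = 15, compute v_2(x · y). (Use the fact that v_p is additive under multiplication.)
v_2(3000) = 3

v_p(x) = 3 (factor: 200 = 2^3 · 25); v_p(y) = 0 (factor: 15 = 2^0 · 15). Additivity: v_p(xy) = v_p(x) + v_p(y) = 3 + 0 = 3. (Direct check: xy = 3000 = 2^3 · (375).)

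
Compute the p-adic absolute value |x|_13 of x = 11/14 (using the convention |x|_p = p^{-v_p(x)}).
|11/14|_13 = 1

Step 1 — compute v_13(x) by factoring powers of 13 out of the numerator and denominator: v_13(11/14) = 0. Step 2 — apply |x|_p = p^{-v_p(x)} = 13^{0} = 1.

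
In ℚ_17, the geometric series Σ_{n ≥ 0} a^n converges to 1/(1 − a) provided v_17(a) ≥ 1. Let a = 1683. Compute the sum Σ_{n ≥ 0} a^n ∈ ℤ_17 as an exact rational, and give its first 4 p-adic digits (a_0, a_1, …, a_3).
Σ a^n = 1/(1 − a) = -1/1682;  first 4 digits = (1, 14, 14, 5)

v_17(a) = 1 ≥ 1, so the series converges in ℤ_17 to 1/(1 − a) = 1/(1 − 1683) = -1/1682. Expand this rational in ℤ_17: compute digits iteratively via d_i = x_i mod 17, x_{i+1} = (x_i − d_i)/17. The first 4 digits are (1, 14, 14, 5).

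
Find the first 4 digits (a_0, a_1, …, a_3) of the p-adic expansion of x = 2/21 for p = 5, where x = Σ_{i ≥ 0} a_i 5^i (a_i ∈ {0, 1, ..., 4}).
(a_0, …, a_3) = (2, 2, 0, 3)

v_5(2/21) = 0 (numerator and denominator both coprime to 5), so x ∈ ℤ_5^×. Compute digits iteratively via a_i = x_i mod 5, x_{i+1} = (x_i − a_i)/5, with x_0 = x:
  x_0 = 2/21;  a_0 = 2;  x_1 = (x_0 − 2)/5 = -8/21
  x_1 = -8/21;  a_1 = 2;  x_2 = (x_1 − 2)/5 = -10/21
  x_2 = -10/21;  a_2 = 0;  x_3 = (x_2 − 0)/5 = -2/21
  x_3 = -2/21;  a_3 = 3;  x_4 = (x_3 − 3)/5 = -13/21
Digits: (2, 2, 0, 3).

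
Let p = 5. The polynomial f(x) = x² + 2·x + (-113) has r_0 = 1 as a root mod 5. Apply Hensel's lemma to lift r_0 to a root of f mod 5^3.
r_2 = 66 (mod 125)

Hensel: r_{i+1} = r_i − f(r_i)·(f′(r_i))^{-1} mod 5^{i+2}, f′(x) = 2x + 2. Iterate:
  r_0 = 1 (mod 5)
  r_1 = 16 (mod 25)
  r_2 = 66 (mod 125)
Final: r = 66 satisfies f(r) ≡ 0 mod 5^3.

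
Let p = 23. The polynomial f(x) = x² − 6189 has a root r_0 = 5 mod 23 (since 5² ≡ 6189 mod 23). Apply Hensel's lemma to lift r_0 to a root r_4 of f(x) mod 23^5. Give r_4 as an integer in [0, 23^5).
r_4 = 4324350 (mod 6436343)

Hensel's recurrence: r_{i+1} = r_i − f(r_i)·(f′(r_i))^{-1} mod 23^{i+2}, with f′(x) = 2x. Iterate:
  r_0 = 5 (mod 23)
  r_1 = 304 (mod 529)
  r_2 = 5065 (mod 12167)
  r_3 = 126735 (mod 279841)
  r_4 = 4324350 (mod 6436343)
Final: r_4 = 4324350, and one checks f(r_4) ≡ 0 mod 23^5.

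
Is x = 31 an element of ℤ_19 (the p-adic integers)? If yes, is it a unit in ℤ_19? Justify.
x ∈ ℤ_19^× (unit); v_19(x) = 0

ℤ_19 = {x ∈ ℚ_19 : v_19(x) ≥ 0} and ℤ_19^× = {x ∈ ℤ_19 : v_19(x) = 0}. Here v_19(31) = v_19(num) − v_19(den) = 0; compare against these criteria.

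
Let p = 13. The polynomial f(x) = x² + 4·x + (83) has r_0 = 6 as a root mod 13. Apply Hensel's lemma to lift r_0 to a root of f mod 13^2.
r_1 = 71 (mod 169)

Hensel: r_{i+1} = r_i − f(r_i)·(f′(r_i))^{-1} mod 13^{i+2}, f′(x) = 2x + 4. Iterate:
  r_0 = 6 (mod 13)
  r_1 = 71 (mod 169)
Final: r = 71 satisfies f(r) ≡ 0 mod 13^2.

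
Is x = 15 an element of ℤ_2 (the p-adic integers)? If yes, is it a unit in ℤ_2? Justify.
x ∈ ℤ_2^× (unit); v_2(x) = 0

ℤ_2 = {x ∈ ℚ_2 : v_2(x) ≥ 0} and ℤ_2^× = {x ∈ ℤ_2 : v_2(x) = 0}. Here v_2(15) = v_2(num) − v_2(den) = 0; compare against these criteria.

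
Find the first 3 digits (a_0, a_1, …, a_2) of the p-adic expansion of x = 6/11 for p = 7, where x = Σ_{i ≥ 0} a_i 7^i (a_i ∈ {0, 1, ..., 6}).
(a_0, …, a_2) = (5, 0, 5)

v_7(6/11) = 0 (numerator and denominator both coprime to 7), so x ∈ ℤ_7^×. Compute digits iteratively via a_i = x_i mod 7, x_{i+1} = (x_i − a_i)/7, with x_0 = x:
  x_0 = 6/11;  a_0 = 5;  x_1 = (x_0 − 5)/7 = -7/11
  x_1 = -7/11;  a_1 = 0;  x_2 = (x_1 − 0)/7 = -1/11
  x_2 = -1/11;  a_2 = 5;  x_3 = (x_2 − 5)/7 = -8/11
Digits: (5, 0, 5).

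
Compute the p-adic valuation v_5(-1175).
v_5(-1175) = 2

v_5(n) is the largest exponent k such that 5^k divides n. Factor out: -1175 = -5^2 · 47. (Sign doesn't affect v_p.) So v_5(-1175) = 2.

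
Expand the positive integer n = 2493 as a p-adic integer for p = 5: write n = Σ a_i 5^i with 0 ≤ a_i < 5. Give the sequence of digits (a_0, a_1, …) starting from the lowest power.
(a_0, a_1, …) = (3, 3, 4, 4, 3)

Repeated division by 5 gives the digits low-to-high: 2493 = 3 + 3·5^1 + 4·5^2 + 4·5^3 + 3·5^4. Digit sequence: (3, 3, 4, 4, 3).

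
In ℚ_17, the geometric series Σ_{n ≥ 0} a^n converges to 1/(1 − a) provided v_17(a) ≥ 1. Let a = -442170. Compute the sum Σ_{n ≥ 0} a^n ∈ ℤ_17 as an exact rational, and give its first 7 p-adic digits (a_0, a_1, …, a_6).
Σ a^n = 1/(1 − a) = 1/442171;  first 7 digits = (1, 0, 0, 12, 11, 16, 7)

v_17(a) = 3 ≥ 1, so the series converges in ℤ_17 to 1/(1 − a) = 1/(1 − (-442170)) = 1/442171. Expand this rational in ℤ_17: compute digits iteratively via d_i = x_i mod 17, x_{i+1} = (x_i − d_i)/17. The first 7 digits are (1, 0, 0, 12, 11, 16, 7).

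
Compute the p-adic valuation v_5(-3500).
v_5(-3500) = 3

v_5(n) is the largest exponent k such that 5^k divides n. Factor out: -3500 = -5^3 · 28. (Sign doesn't affect v_p.) So v_5(-3500) = 3.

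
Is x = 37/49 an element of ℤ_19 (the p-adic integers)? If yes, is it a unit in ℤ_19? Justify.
x ∈ ℤ_19^× (unit); v_19(x) = 0

ℤ_19 = {x ∈ ℚ_19 : v_19(x) ≥ 0} and ℤ_19^× = {x ∈ ℤ_19 : v_19(x) = 0}. Here v_19(37/49) = v_19(num) − v_19(den) = 0; compare against these criteria.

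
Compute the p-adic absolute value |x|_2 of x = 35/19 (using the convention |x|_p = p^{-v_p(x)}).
|35/19|_2 = 1

Step 1 — compute v_2(x) by factoring powers of 2 out of the numerator and denominator: v_2(35/19) = 0. Step 2 — apply |x|_p = p^{-v_p(x)} = 2^{0} = 1.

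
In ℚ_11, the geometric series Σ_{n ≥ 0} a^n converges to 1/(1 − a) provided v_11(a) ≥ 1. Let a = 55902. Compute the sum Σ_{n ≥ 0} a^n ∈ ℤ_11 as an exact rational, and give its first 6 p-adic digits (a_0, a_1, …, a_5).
Σ a^n = 1/(1 − a) = -1/55901;  first 6 digits = (1, 0, 0, 9, 3, 0)

v_11(a) = 3 ≥ 1, so the series converges in ℤ_11 to 1/(1 − a) = 1/(1 − 55902) = -1/55901. Expand this rational in ℤ_11: compute digits iteratively via d_i = x_i mod 11, x_{i+1} = (x_i − d_i)/11. The first 6 digits are (1, 0, 0, 9, 3, 0).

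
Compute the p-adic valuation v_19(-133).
v_19(-133) = 1

v_19(n) is the largest exponent k such that 19^k divides n. Factor out: -133 = -19^1 · 7. (Sign doesn't affect v_p.) So v_19(-133) = 1.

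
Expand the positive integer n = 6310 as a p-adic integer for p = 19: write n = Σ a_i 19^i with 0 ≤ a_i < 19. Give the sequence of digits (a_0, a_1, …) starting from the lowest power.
(a_0, a_1, …) = (2, 9, 17)

Repeated division by 19 gives the digits low-to-high: 6310 = 2 + 9·19^1 + 17·19^2. Digit sequence: (2, 9, 17).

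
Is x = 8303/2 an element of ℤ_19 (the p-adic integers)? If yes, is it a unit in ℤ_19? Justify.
x ∈ ℤ_19 but not a unit; v_19(x) = 2 > 0

ℤ_19 = {x ∈ ℚ_19 : v_19(x) ≥ 0} and ℤ_19^× = {x ∈ ℤ_19 : v_19(x) = 0}. Here v_19(8303/2) = v_19(num) − v_19(den) = 2; compare against these criteria.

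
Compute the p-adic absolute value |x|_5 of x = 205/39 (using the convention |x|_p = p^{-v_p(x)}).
|205/39|_5 = 1/5

Step 1 — compute v_5(x) by factoring powers of 5 out of the numerator and denominator: v_5(205/39) = 1. Step 2 — apply |x|_p = p^{-v_p(x)} = 5^{-1} = 1/5.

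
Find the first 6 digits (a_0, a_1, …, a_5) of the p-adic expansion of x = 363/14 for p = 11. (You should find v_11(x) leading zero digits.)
(a_0, …, a_5) = (0, 0, 1, 7, 8, 0)

v_11(363/14) = 2, so a_0 = ... = a_1 = 0. Factor out: x = 11^2 · u with u = 3/14 a unit in ℤ_11. Expand u iteratively via a_{v+i} = u_i mod 11, u_{i+1} = (u_i − a_{v+i})/11:
  u_0 = 3/14;  a_2 = 1;  u_1 = (u_0 − 1)/11 = -1/14
  u_1 = -1/14;  a_3 = 7;  u_2 = (u_1 − 7)/11 = -9/14
  u_2 = -9/14;  a_4 = 8;  u_3 = (u_2 − 8)/11 = -11/14
  u_3 = -11/14;  a_5 = 0;  u_4 = (u_3 − 0)/11 = -1/14
Digits: (0, 0, 1, 7, 8, 0).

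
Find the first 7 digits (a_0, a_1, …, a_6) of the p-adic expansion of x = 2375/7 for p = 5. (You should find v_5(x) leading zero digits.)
(a_0, …, a_6) = (0, 0, 0, 2, 3, 3, 0)

v_5(2375/7) = 3, so a_0 = ... = a_2 = 0. Factor out: x = 5^3 · u with u = 19/7 a unit in ℤ_5. Expand u iteratively via a_{v+i} = u_i mod 5, u_{i+1} = (u_i − a_{v+i})/5:
  u_0 = 19/7;  a_3 = 2;  u_1 = (u_0 − 2)/5 = 1/7
  u_1 = 1/7;  a_4 = 3;  u_2 = (u_1 − 3)/5 = -4/7
  u_2 = -4/7;  a_5 = 3;  u_3 = (u_2 − 3)/5 = -5/7
  u_3 = -5/7;  a_6 = 0;  u_4 = (u_3 − 0)/5 = -1/7
Digits: (0, 0, 0, 2, 3, 3, 0).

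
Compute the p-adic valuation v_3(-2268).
v_3(-2268) = 4

v_3(n) is the largest exponent k such that 3^k divides n. Factor out: -2268 = -3^4 · 28. (Sign doesn't affect v_p.) So v_3(-2268) = 4.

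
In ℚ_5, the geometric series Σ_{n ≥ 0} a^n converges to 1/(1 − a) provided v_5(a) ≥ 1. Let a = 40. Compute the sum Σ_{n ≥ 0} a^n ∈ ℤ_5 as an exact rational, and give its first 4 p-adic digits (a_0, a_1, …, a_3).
Σ a^n = 1/(1 − a) = -1/39;  first 4 digits = (1, 3, 0, 0)

v_5(a) = 1 ≥ 1, so the series converges in ℤ_5 to 1/(1 − a) = 1/(1 − 40) = -1/39. Expand this rational in ℤ_5: compute digits iteratively via d_i = x_i mod 5, x_{i+1} = (x_i − d_i)/5. The first 4 digits are (1, 3, 0, 0).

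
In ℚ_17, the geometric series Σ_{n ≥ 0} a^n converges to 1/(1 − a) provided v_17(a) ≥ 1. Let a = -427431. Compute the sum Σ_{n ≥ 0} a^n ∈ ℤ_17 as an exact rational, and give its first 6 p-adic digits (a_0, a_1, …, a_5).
Σ a^n = 1/(1 − a) = 1/427432;  first 6 digits = (1, 0, 0, 15, 11, 16)

v_17(a) = 3 ≥ 1, so the series converges in ℤ_17 to 1/(1 − a) = 1/(1 − (-427431)) = 1/427432. Expand this rational in ℤ_17: compute digits iteratively via d_i = x_i mod 17, x_{i+1} = (x_i − d_i)/17. The first 6 digits are (1, 0, 0, 15, 11, 16).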